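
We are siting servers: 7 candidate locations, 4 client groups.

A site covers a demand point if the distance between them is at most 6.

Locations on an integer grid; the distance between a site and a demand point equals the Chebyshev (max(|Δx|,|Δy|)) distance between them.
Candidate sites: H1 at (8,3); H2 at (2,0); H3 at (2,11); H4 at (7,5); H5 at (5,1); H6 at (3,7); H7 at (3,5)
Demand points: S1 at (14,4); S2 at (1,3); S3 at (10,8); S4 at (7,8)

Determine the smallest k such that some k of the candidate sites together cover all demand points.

2

Coverage sets (demand points within 6 of each site):
  H1: {S1, S3, S4}
  H2: {S2}
  H3: {S4}
  H4: {S2, S3, S4}
  H5: {S2}
  H6: {S2, S4}
  H7: {S2, S4}
No single site covers all 4 demand points.
But {H1, H2} covers everything, so the minimum is 2.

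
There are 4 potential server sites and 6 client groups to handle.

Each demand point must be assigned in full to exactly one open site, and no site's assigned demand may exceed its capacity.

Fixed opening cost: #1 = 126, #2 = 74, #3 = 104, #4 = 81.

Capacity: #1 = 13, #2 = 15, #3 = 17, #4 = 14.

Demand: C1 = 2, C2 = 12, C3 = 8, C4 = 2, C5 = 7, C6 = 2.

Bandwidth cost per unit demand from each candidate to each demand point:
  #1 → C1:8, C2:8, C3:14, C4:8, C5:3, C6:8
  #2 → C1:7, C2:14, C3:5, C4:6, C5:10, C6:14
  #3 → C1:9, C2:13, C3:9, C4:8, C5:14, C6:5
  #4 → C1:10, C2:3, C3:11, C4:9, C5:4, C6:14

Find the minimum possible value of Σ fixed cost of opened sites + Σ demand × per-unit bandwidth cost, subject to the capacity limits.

420

Open {#1, #2, #4}; cheapest assignment that respects the capacities:
  #1 (cap 13, load 9): C5, C6 — cost 7×3 + 2×8 = 37
  #2 (cap 15, load 12): C1, C3, C4 — cost 2×7 + 8×5 + 2×6 = 66
  #4 (cap 14, load 12): C2 — cost 12×3 = 36
  Shipping 139, fixed 281 → total 420.
  Any other capacity-feasible assignment to {#1, #2, #4} ships for at least 139.
Compare {#2, #3, #4}: its best feasible assignment gives total 449.
Compare {#1, #3, #4}: its best feasible assignment gives total 482.
Every other set of open sites that can feasibly serve all demand totals ≥ 449 even under its best assignment. Minimum: 420.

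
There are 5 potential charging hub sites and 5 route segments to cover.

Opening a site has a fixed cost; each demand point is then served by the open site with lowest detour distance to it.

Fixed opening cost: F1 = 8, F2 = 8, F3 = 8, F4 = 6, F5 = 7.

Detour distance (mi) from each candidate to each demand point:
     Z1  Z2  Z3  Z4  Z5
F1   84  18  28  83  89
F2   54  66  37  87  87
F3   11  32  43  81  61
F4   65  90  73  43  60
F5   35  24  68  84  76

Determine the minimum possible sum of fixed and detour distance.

Open {F1, F3, F4}: assign each demand point to its cheapest open site.
  Z1→F3 11, Z2→F1 18, Z3→F1 28, Z4→F4 43, Z5→F4 60
  detour distance 160, fixed 22 → total 182.
Compare {F1, F3, F4, F5}: detour distance 160 + fixed 29 = 189.
Compare {F1, F2, F3, F4}: detour distance 160 + fixed 30 = 190.
Compare {F1, F2, F3, F4, F5}: detour distance 160 + fixed 37 = 197.
All other subsets cost ≥ 189. Minimum total cost: 182.

182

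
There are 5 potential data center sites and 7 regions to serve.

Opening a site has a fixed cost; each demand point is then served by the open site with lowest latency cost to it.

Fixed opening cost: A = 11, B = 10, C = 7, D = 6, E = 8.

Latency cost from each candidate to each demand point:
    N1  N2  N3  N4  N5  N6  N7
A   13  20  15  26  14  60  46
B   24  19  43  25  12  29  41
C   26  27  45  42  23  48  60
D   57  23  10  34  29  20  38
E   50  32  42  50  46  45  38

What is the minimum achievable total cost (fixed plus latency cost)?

Open {A, D}: assign each demand point to its cheapest open site.
  N1→A 13, N2→A 20, N3→D 10, N4→A 26, N5→A 14, N6→D 20, N7→D 38
  latency cost 141, fixed 17 → total 158.
Compare {B, D}: latency cost 148 + fixed 16 = 164.
Compare {A, B, D}: latency cost 137 + fixed 27 = 164.
Compare {A, C, D}: latency cost 141 + fixed 24 = 165.
All other subsets cost ≥ 164. Minimum total cost: 158.

158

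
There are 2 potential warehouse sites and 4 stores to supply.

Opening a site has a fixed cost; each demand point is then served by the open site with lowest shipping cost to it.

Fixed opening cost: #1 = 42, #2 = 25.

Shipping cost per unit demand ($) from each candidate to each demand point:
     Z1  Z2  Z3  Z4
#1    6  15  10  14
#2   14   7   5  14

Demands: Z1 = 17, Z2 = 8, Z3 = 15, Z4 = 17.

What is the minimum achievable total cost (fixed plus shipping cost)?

Open {#1, #2}: assign each demand point to its cheapest open site.
  Z1→#1 17×6=102, Z2→#2 8×7=56, Z3→#2 15×5=75, Z4→#1 17×14=238
  shipping cost 471, fixed 67 → total 538.
Compare {#2}: shipping cost 607 + fixed 25 = 632.
Compare {#1}: shipping cost 610 + fixed 42 = 652.

538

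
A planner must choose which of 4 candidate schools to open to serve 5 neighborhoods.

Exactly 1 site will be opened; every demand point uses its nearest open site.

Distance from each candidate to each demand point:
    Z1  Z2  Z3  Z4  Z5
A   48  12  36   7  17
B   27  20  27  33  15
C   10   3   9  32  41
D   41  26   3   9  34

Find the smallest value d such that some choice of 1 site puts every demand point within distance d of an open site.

Open {B}.
  Farthest demand point is Z4 at distance 33 (to B); all others are ≤ 33.
With {C} the worst case is 41.
With {D} the worst case is 41.
No size-1 selection achieves below 33.

33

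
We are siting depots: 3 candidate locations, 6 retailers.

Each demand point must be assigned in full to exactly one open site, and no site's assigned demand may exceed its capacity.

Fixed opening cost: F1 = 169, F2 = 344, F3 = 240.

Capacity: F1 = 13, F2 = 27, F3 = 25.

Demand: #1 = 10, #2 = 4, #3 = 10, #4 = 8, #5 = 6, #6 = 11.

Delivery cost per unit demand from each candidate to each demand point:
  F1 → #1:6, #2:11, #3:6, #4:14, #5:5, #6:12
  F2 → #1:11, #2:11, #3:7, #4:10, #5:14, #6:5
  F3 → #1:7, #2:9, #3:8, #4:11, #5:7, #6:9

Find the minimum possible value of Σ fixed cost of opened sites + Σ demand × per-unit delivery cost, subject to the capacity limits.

Open {F2, F3}; cheapest assignment that respects the capacities:
  F2 (cap 27, load 25): #2, #3, #6 — cost 4×11 + 10×7 + 11×5 = 169
  F3 (cap 25, load 24): #1, #4, #5 — cost 10×7 + 8×11 + 6×7 = 200
  Shipping 369, fixed 584 → total 953.
  Any other capacity-feasible assignment to {F2, F3} ships for at least 369.
Compare {F1, F2, F3}: its best feasible assignment gives total 1096.
Every other set of open sites that can feasibly serve all demand totals ≥ 1096 even under its best assignment. Minimum: 953.

953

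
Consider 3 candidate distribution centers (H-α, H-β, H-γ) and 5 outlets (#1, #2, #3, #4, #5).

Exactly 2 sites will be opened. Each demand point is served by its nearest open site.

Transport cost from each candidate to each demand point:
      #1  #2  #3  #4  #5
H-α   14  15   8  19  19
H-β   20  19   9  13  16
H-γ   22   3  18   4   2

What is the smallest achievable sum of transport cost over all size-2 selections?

Open {H-α, H-γ}.
  #1→H-α 14, #2→H-γ 3, #3→H-α 8, #4→H-γ 4, #5→H-γ 2  ⇒ total 31.
Compare {H-β, H-γ}: total 38.
Compare {H-α, H-β}: total 66.

31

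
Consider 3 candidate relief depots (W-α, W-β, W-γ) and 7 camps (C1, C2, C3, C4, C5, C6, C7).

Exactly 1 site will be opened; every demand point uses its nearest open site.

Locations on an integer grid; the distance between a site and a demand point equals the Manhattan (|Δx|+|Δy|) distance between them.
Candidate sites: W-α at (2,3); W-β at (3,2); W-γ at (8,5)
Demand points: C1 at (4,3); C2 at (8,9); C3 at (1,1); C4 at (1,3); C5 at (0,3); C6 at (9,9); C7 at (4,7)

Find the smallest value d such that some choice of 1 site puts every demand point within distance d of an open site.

11

Open {W-γ}.
  Farthest demand point is C3 at distance 11 (to W-γ); all others are ≤ 11.
With {W-α} the worst case is 13.
With {W-β} the worst case is 13.
No size-1 selection achieves below 11.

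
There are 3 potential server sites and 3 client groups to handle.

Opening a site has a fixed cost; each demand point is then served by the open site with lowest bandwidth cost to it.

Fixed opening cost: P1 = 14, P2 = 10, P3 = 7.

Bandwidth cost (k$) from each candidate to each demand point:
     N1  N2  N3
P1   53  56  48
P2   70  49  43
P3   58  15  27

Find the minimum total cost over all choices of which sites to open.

Open {P3}: assign each demand point to its cheapest open site.
  N1→P3 58, N2→P3 15, N3→P3 27
  bandwidth cost 100, fixed 7 → total 107.
Compare {P1, P3}: bandwidth cost 95 + fixed 21 = 116.
Compare {P2, P3}: bandwidth cost 100 + fixed 17 = 117.
Compare {P1, P2, P3}: bandwidth cost 95 + fixed 31 = 126.
All other subsets cost ≥ 116. Minimum total cost: 107.

107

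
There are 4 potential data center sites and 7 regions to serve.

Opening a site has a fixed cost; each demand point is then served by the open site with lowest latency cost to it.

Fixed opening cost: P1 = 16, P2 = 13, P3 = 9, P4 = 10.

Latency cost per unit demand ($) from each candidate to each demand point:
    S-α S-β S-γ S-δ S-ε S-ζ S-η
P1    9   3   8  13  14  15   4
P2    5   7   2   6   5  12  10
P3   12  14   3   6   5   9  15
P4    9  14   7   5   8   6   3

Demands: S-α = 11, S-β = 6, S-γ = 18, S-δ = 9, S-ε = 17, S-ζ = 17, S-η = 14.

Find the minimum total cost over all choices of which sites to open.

422

Open {P1, P2, P4}: assign each demand point to its cheapest open site.
  S-α→P2 11×5=55, S-β→P1 6×3=18, S-γ→P2 18×2=36, S-δ→P4 9×5=45, S-ε→P2 17×5=85, S-ζ→P4 17×6=102, S-η→P4 14×3=42
  latency cost 383, fixed 39 → total 422.
Compare {P2, P4}: latency cost 407 + fixed 23 = 430.
Compare {P1, P2, P3, P4}: latency cost 383 + fixed 48 = 431.
Compare {P2, P3, P4}: latency cost 407 + fixed 32 = 439.
All other subsets cost ≥ 430. Minimum total cost: 422.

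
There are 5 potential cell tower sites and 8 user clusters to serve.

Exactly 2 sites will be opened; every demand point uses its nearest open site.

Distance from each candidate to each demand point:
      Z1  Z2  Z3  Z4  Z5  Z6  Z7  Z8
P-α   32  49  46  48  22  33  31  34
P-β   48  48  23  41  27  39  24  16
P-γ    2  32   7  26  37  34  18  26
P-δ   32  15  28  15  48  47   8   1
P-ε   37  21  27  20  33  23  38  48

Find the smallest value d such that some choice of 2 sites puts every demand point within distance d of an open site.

Open {P-α, P-γ}.
  Farthest demand point is Z6 at distance 33 (to P-α); all others are ≤ 33.
With {P-α, P-δ} the worst case is 33.
With {P-γ, P-ε} the worst case is 33.
No size-2 selection achieves below 33.

33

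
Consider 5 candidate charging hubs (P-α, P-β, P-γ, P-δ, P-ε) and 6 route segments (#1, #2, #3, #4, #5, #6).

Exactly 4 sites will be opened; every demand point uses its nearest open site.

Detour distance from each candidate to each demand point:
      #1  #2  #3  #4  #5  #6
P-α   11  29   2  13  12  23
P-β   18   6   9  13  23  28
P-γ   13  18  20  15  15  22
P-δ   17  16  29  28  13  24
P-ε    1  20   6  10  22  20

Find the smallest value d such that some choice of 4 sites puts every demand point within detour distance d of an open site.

20

Open {P-α, P-β, P-γ, P-ε}.
  Farthest demand point is #6 at detour distance 20 (to P-ε); all others are ≤ 20.
With {P-α, P-β, P-δ, P-ε} the worst case is 20.
With {P-α, P-γ, P-δ, P-ε} the worst case is 20.
No size-4 selection achieves below 20.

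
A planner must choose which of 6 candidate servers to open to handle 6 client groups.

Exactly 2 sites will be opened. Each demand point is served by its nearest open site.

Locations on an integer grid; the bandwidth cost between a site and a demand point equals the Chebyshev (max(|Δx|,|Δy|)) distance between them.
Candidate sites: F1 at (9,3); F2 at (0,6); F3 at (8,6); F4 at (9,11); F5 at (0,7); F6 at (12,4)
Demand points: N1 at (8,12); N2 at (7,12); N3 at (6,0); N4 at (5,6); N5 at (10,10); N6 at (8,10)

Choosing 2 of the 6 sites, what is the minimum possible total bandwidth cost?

12

Open {F1, F4}.
  N1→F4 1, N2→F4 2, N3→F1 3, N4→F1 4, N5→F4 1, N6→F4 1  ⇒ total 12.
Compare {F3, F4}: total 14.
Compare {F2, F4}: total 16.
No size-2 selection does better; minimum is 12.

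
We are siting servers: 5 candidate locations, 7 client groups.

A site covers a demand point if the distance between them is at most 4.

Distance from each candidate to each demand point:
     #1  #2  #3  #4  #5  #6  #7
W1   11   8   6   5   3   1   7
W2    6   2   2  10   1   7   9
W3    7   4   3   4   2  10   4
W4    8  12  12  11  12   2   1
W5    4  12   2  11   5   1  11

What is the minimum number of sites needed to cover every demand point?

Coverage sets (demand points within 4 of each site):
  W1: {#5, #6}
  W2: {#2, #3, #5}
  W3: {#2, #3, #4, #5, #7}
  W4: {#6, #7}
  W5: {#1, #3, #6}
No single site covers all 7 demand points.
But {W3, W5} covers everything, so the minimum is 2.

2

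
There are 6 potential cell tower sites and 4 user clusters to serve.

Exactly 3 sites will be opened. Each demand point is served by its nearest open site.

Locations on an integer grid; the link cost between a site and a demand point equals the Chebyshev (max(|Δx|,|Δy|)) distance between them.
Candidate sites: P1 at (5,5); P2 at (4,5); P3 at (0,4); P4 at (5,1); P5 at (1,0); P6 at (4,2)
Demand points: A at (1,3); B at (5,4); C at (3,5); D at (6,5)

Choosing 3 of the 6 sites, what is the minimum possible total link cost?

4

Open {P1, P2, P3}.
  A→P3 1, B→P1 1, C→P2 1, D→P1 1  ⇒ total 4.
Compare {P1, P3, P4}: total 5.
Compare {P1, P3, P5}: total 5.
No size-3 selection does better; minimum is 4.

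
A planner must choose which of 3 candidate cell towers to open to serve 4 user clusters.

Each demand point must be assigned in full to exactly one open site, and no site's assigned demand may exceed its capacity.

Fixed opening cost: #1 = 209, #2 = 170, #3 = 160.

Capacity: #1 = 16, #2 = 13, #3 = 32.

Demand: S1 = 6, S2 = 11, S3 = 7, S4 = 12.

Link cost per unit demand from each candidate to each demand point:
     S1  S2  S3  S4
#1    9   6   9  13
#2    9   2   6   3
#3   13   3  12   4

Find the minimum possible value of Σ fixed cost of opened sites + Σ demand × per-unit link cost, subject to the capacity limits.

Open {#2, #3}; cheapest assignment that respects the capacities:
  #2 (cap 13, load 13): S1, S3 — cost 6×9 + 7×6 = 96
  #3 (cap 32, load 23): S2, S4 — cost 11×3 + 12×4 = 81
  Shipping 177, fixed 330 → total 507.
  Any other capacity-feasible assignment to {#2, #3} ships for at least 177.
Compare {#1, #3}: its best feasible assignment gives total 567.
Compare {#1, #2, #3}: its best feasible assignment gives total 716.
Every other set of open sites that can feasibly serve all demand totals ≥ 567 even under its best assignment. Minimum: 507.

507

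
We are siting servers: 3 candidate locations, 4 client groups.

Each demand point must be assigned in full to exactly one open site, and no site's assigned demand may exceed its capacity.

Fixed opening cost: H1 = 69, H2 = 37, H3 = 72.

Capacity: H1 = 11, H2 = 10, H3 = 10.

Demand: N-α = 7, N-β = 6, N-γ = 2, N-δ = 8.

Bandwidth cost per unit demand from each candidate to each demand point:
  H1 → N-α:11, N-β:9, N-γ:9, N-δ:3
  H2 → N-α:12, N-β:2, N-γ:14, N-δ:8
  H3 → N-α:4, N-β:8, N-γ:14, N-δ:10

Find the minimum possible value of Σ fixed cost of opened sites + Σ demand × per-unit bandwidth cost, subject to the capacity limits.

260

Open {H1, H2, H3}; cheapest assignment that respects the capacities:
  H1 (cap 11, load 10): N-γ, N-δ — cost 2×9 + 8×3 = 42
  H2 (cap 10, load 6): N-β — cost 6×2 = 12
  H3 (cap 10, load 7): N-α — cost 7×4 = 28
  Shipping 82, fixed 178 → total 260.
  Any other capacity-feasible assignment to {H1, H2, H3} ships for at least 82.
Total demand is 23 and no other set of sites has combined capacity ≥ 23, so {H1, H2, H3} is the only feasible choice of open sites. Minimum: 260.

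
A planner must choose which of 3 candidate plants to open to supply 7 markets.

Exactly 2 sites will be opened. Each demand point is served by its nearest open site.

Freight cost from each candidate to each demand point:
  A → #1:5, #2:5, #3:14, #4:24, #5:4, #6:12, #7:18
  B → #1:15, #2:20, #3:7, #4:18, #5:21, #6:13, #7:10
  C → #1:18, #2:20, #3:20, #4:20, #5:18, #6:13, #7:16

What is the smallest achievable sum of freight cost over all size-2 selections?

Open {A, B}.
  #1→A 5, #2→A 5, #3→B 7, #4→B 18, #5→A 4, #6→A 12, #7→B 10  ⇒ total 61.
Compare {A, C}: total 76.
Compare {B, C}: total 101.

61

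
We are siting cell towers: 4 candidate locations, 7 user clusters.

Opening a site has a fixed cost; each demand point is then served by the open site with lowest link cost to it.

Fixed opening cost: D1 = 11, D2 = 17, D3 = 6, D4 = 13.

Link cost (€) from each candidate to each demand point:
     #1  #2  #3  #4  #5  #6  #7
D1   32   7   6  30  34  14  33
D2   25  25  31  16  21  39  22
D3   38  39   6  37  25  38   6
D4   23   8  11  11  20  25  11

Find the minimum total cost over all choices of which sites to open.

Open {D1, D4}: assign each demand point to its cheapest open site.
  #1→D4 23, #2→D1 7, #3→D1 6, #4→D4 11, #5→D4 20, #6→D1 14, #7→D4 11
  link cost 92, fixed 24 → total 116.
Compare {D1, D3, D4}: link cost 87 + fixed 30 = 117.
Compare {D3, D4}: link cost 99 + fixed 19 = 118.
Compare {D4}: link cost 109 + fixed 13 = 122.
All other subsets cost ≥ 117. Minimum total cost: 116.

116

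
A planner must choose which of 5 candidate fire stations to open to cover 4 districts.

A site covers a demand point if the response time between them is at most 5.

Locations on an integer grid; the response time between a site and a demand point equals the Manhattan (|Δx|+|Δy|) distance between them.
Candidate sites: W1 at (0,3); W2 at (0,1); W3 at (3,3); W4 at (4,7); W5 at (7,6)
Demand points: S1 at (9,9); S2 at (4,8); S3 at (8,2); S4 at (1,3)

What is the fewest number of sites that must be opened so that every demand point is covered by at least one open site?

2

Coverage sets (demand points within 5 of each site):
  W1: {S4}
  W2: {S4}
  W3: {S4}
  W4: {S2}
  W5: {S1, S2, S3}
No single site covers all 4 demand points.
But {W1, W5} covers everything, so the minimum is 2.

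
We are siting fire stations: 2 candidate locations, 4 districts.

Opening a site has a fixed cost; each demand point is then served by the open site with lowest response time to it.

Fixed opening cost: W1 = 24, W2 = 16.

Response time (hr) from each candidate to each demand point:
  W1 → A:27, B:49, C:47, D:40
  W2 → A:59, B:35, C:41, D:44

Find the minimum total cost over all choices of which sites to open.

183

Open {W1, W2}: assign each demand point to its cheapest open site.
  A→W1 27, B→W2 35, C→W2 41, D→W1 40
  response time 143, fixed 40 → total 183.
Compare {W1}: response time 163 + fixed 24 = 187.
Compare {W2}: response time 179 + fixed 16 = 195.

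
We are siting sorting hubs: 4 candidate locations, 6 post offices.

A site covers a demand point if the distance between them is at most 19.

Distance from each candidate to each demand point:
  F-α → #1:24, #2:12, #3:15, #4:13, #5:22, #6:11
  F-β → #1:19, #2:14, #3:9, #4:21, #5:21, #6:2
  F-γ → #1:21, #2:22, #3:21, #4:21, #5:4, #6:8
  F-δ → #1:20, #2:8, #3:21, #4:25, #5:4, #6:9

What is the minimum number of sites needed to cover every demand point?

3

Coverage sets (demand points within 19 of each site):
  F-α: {#2, #3, #4, #6}
  F-β: {#1, #2, #3, #6}
  F-γ: {#5, #6}
  F-δ: {#2, #5, #6}
No 2 sites suffice: every size-2 union leaves at least one demand point uncovered.
But {F-α, F-β, F-γ} covers everything, so the minimum is 3.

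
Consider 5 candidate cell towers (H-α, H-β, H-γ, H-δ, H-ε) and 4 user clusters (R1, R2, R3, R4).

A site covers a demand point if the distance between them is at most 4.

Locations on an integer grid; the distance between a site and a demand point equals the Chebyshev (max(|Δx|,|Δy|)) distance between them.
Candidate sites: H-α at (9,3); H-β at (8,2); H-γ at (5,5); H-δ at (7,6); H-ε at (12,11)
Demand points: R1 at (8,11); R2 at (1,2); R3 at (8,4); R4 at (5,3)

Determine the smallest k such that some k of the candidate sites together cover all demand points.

Coverage sets (demand points within 4 of each site):
  H-α: {R3, R4}
  H-β: {R3, R4}
  H-γ: {R2, R3, R4}
  H-δ: {R3, R4}
  H-ε: {R1}
No single site covers all 4 demand points.
But {H-γ, H-ε} covers everything, so the minimum is 2.

2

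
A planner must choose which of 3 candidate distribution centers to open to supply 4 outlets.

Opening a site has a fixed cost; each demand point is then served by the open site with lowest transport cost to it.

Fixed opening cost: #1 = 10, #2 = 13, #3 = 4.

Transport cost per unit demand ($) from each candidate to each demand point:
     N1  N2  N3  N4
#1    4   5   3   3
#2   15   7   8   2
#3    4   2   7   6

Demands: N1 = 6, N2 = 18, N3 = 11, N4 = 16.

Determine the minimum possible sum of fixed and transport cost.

Open {#1, #2, #3}: assign each demand point to its cheapest open site.
  N1→#1 6×4=24, N2→#3 18×2=36, N3→#1 11×3=33, N4→#2 16×2=32
  transport cost 125, fixed 27 → total 152.
Compare {#1, #3}: transport cost 141 + fixed 14 = 155.
Compare {#2, #3}: transport cost 169 + fixed 17 = 186.
Compare {#1, #2}: transport cost 179 + fixed 23 = 202.
All other subsets cost ≥ 155. Minimum total cost: 152.

152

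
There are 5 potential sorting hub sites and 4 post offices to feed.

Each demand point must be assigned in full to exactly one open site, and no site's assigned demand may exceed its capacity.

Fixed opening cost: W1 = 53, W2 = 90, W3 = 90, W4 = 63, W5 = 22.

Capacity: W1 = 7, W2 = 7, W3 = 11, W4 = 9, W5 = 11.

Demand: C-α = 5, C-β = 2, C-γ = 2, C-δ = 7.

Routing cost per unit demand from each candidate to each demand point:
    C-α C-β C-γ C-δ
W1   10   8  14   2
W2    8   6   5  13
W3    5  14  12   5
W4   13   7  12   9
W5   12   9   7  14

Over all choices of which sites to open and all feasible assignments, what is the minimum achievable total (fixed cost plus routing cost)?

Open {W1, W5}; cheapest assignment that respects the capacities:
  W1 (cap 7, load 7): C-δ — cost 7×2 = 14
  W5 (cap 11, load 9): C-α, C-β, C-γ — cost 5×12 + 2×9 + 2×7 = 92
  Shipping 106, fixed 75 → total 181.
  Any other capacity-feasible assignment to {W1, W5} ships for at least 106.
Compare {W1, W4}: its best feasible assignment gives total 233.
Compare {W1, W3}: its best feasible assignment gives total 234.
Every other set of open sites that can feasibly serve all demand totals ≥ 233 even under its best assignment. Minimum: 181.

181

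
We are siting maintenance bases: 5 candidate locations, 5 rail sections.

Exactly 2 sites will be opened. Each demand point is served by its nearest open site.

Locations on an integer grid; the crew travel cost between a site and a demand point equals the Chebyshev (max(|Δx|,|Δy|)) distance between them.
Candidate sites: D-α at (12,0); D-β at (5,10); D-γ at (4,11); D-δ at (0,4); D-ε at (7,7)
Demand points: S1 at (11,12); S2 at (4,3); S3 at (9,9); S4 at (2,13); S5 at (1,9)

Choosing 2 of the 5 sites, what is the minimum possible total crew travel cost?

16

Open {D-γ, D-ε}.
  S1→D-ε 5, S2→D-ε 4, S3→D-ε 2, S4→D-γ 2, S5→D-γ 3  ⇒ total 16.
Compare {D-β, D-ε}: total 18.
Compare {D-β, D-δ}: total 21.
No size-2 selection does better; minimum is 16.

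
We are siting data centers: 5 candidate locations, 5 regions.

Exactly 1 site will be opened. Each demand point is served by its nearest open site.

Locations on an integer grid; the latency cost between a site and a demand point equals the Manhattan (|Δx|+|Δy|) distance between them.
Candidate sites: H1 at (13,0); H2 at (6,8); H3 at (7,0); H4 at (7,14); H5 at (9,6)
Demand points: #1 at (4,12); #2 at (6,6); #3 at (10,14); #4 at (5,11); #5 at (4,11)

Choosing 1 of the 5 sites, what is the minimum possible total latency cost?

27

Open {H2}.
  #1→H2 6, #2→H2 2, #3→H2 10, #4→H2 4, #5→H2 5  ⇒ total 27.
Compare {H4}: total 28.
Compare {H5}: total 42.
No size-1 selection does better; minimum is 27.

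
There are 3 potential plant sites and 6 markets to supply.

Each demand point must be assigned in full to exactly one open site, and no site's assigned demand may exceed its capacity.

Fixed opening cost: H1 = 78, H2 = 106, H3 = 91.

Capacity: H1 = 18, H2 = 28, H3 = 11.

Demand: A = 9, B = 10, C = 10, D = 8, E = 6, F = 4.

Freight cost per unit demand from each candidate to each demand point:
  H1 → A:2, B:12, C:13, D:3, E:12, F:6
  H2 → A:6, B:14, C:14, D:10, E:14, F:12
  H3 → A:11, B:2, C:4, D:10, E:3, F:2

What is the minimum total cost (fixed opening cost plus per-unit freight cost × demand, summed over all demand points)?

Open {H1, H2, H3}; cheapest assignment that respects the capacities:
  H1 (cap 18, load 17): A, D — cost 9×2 + 8×3 = 42
  H2 (cap 28, load 20): C, E, F — cost 10×14 + 6×14 + 4×12 = 272
  H3 (cap 11, load 10): B — cost 10×2 = 20
  Shipping 334, fixed 275 → total 609.
  Any other capacity-feasible assignment to {H1, H2, H3} ships for at least 334.
Total demand is 47 and no other set of sites has combined capacity ≥ 47, so {H1, H2, H3} is the only feasible choice of open sites. Minimum: 609.

609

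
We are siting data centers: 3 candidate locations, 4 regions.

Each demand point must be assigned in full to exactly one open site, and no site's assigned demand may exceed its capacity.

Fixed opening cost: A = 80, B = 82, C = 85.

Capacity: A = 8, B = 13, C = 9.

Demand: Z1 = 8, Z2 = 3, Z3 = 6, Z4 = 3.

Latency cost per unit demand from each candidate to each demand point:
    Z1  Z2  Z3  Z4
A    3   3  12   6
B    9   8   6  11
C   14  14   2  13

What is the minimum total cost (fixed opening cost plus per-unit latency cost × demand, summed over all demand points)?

279

Open {A, B}; cheapest assignment that respects the capacities:
  A (cap 8, load 8): Z1 — cost 8×3 = 24
  B (cap 13, load 12): Z2, Z3, Z4 — cost 3×8 + 6×6 + 3×11 = 93
  Shipping 117, fixed 162 → total 279.
  Any other capacity-feasible assignment to {A, B} ships for at least 117.
Compare {B, C}: its best feasible assignment gives total 314.
Compare {A, B, C}: its best feasible assignment gives total 340.
Every other set of open sites that can feasibly serve all demand totals ≥ 314 even under its best assignment. Minimum: 279.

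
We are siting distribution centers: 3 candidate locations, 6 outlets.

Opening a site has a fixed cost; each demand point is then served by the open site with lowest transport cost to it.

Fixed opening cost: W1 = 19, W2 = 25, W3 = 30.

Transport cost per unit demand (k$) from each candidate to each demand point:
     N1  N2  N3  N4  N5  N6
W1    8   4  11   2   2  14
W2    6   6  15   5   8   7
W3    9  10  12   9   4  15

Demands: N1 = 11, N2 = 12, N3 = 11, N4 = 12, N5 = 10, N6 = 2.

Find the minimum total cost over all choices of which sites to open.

Open {W1, W2}: assign each demand point to its cheapest open site.
  N1→W2 11×6=66, N2→W1 12×4=48, N3→W1 11×11=121, N4→W1 12×2=24, N5→W1 10×2=20, N6→W2 2×7=14
  transport cost 293, fixed 44 → total 337.
Compare {W1}: transport cost 329 + fixed 19 = 348.
Compare {W1, W2, W3}: transport cost 293 + fixed 74 = 367.
Compare {W1, W3}: transport cost 329 + fixed 49 = 378.
All other subsets cost ≥ 348. Minimum total cost: 337.

337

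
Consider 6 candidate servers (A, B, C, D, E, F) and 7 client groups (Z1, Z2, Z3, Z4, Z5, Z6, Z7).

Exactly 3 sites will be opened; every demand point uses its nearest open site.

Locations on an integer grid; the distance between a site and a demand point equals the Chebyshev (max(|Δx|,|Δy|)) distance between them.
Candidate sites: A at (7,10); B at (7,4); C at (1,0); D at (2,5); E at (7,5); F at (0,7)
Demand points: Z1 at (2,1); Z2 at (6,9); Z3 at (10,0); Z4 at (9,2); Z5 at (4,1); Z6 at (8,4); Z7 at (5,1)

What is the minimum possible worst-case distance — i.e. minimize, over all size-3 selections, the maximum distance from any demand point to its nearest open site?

4

Open {A, B, C}.
  Farthest demand point is Z3 at distance 4 (to B); all others are ≤ 4.
With {A, B, D} the worst case is 4.
With {B, C, D} the worst case is 4.
No size-3 selection achieves below 4.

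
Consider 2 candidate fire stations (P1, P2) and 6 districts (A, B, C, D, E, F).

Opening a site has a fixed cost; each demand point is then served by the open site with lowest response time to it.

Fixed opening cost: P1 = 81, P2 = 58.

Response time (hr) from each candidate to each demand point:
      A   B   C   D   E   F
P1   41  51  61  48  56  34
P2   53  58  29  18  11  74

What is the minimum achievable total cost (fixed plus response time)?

301

Open {P2}: assign each demand point to its cheapest open site.
  A→P2 53, B→P2 58, C→P2 29, D→P2 18, E→P2 11, F→P2 74
  response time 243, fixed 58 → total 301.
Compare {P1, P2}: response time 184 + fixed 139 = 323.
Compare {P1}: response time 291 + fixed 81 = 372.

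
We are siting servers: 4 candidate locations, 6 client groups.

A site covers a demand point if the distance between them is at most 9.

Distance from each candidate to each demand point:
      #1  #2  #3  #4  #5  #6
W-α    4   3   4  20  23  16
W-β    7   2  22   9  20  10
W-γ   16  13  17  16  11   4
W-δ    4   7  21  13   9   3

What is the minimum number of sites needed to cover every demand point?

Coverage sets (demand points within 9 of each site):
  W-α: {#1, #2, #3}
  W-β: {#1, #2, #4}
  W-γ: {#6}
  W-δ: {#1, #2, #5, #6}
No 2 sites suffice: every size-2 union leaves at least one demand point uncovered.
But {W-α, W-β, W-δ} covers everything, so the minimum is 3.

3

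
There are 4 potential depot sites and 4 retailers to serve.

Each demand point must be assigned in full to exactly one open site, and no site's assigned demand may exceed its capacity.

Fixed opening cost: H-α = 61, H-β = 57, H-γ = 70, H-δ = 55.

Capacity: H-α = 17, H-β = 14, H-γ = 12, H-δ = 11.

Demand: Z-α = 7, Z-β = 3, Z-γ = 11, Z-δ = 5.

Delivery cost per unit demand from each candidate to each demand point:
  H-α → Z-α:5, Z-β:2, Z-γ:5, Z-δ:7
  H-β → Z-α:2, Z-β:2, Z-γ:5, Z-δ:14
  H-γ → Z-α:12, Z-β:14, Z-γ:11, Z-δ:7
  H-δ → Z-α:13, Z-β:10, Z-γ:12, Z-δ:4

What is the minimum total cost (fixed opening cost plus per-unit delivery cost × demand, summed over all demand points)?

228

Open {H-α, H-β}; cheapest assignment that respects the capacities:
  H-α (cap 17, load 16): Z-γ, Z-δ — cost 11×5 + 5×7 = 90
  H-β (cap 14, load 10): Z-α, Z-β — cost 7×2 + 3×2 = 20
  Shipping 110, fixed 118 → total 228.
  Any other capacity-feasible assignment to {H-α, H-β} ships for at least 110.
Compare {H-α, H-β, H-δ}: its best feasible assignment gives total 268.
Compare {H-α, H-β, H-γ}: its best feasible assignment gives total 298.
Every other set of open sites that can feasibly serve all demand totals ≥ 268 even under its best assignment. Minimum: 228.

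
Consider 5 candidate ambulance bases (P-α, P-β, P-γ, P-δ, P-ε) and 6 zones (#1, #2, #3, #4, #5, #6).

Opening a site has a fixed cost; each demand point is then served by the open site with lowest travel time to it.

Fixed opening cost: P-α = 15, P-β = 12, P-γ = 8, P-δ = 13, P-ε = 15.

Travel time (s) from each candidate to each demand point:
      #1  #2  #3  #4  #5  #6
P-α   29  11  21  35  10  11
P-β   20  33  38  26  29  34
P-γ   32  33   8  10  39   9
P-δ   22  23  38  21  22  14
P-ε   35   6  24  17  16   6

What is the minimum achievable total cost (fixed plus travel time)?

Open {P-α, P-γ}: assign each demand point to its cheapest open site.
  #1→P-α 29, #2→P-α 11, #3→P-γ 8, #4→P-γ 10, #5→P-α 10, #6→P-γ 9
  travel time 77, fixed 23 → total 100.
Compare {P-γ, P-ε}: travel time 78 + fixed 23 = 101.
Compare {P-β, P-γ, P-ε}: travel time 66 + fixed 35 = 101.
Compare {P-α, P-β, P-γ}: travel time 68 + fixed 35 = 103.
All other subsets cost ≥ 101. Minimum total cost: 100.

100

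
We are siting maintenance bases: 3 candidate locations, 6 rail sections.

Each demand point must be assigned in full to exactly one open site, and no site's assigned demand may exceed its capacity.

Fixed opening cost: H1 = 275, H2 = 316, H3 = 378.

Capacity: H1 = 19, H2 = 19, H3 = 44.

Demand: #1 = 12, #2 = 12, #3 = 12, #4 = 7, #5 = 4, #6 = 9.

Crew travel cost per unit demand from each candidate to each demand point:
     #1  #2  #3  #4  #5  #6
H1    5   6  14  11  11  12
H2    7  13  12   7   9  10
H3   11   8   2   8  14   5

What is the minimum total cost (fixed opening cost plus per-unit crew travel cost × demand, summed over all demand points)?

978

Open {H1, H3}; cheapest assignment that respects the capacities:
  H1 (cap 19, load 16): #1, #5 — cost 12×5 + 4×11 = 104
  H3 (cap 44, load 40): #2, #3, #4, #6 — cost 12×8 + 12×2 + 7×8 + 9×5 = 221
  Shipping 325, fixed 653 → total 978.
  Any other capacity-feasible assignment to {H1, H3} ships for at least 325.
Compare {H2, H3}: its best feasible assignment gives total 1035.
Compare {H1, H2, H3}: its best feasible assignment gives total 1279.
Every other set of open sites that can feasibly serve all demand totals ≥ 1035 even under its best assignment. Minimum: 978.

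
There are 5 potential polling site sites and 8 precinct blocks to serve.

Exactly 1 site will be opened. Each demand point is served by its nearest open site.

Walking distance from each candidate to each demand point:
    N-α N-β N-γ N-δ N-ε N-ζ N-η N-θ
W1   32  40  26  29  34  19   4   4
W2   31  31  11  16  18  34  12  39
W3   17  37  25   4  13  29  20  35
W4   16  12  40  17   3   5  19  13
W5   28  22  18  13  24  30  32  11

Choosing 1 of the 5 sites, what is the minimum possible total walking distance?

Open {W4}.
  N-α→W4 16, N-β→W4 12, N-γ→W4 40, N-δ→W4 17, N-ε→W4 3, N-ζ→W4 5, N-η→W4 19, N-θ→W4 13  ⇒ total 125.
Compare {W5}: total 178.
Compare {W3}: total 180.
No size-1 selection does better; minimum is 125.

125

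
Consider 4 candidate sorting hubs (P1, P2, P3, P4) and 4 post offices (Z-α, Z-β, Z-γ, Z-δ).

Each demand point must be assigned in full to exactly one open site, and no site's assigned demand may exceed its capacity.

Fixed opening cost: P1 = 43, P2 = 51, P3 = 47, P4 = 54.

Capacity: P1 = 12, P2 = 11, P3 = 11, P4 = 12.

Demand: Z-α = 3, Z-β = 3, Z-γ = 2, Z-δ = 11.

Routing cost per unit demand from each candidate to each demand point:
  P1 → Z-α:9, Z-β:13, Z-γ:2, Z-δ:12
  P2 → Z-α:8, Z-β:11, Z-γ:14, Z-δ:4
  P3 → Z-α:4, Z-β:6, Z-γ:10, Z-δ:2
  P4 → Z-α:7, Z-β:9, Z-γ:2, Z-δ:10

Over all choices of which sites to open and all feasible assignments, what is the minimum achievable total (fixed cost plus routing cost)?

Open {P3, P4}; cheapest assignment that respects the capacities:
  P3 (cap 11, load 11): Z-δ — cost 11×2 = 22
  P4 (cap 12, load 8): Z-α, Z-β, Z-γ — cost 3×7 + 3×9 + 2×2 = 52
  Shipping 74, fixed 101 → total 175.
  Any other capacity-feasible assignment to {P3, P4} ships for at least 74.
Compare {P1, P3}: its best feasible assignment gives total 182.
Compare {P2, P3}: its best feasible assignment gives total 192.
Every other set of open sites that can feasibly serve all demand totals ≥ 182 even under its best assignment. Minimum: 175.

175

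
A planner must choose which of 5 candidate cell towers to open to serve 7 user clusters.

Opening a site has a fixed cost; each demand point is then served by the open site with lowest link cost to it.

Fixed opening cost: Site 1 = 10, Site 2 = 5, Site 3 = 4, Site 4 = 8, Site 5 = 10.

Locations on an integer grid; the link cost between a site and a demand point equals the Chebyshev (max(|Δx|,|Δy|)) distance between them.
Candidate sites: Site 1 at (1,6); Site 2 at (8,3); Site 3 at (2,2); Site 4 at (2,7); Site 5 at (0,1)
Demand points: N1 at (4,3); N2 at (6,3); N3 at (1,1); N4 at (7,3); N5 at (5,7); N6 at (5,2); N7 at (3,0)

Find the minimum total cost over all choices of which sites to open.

Open {Site 2, Site 3}: assign each demand point to its cheapest open site.
  N1→Site 3 2, N2→Site 2 2, N3→Site 3 1, N4→Site 2 1, N5→Site 2 4, N6→Site 2 3, N7→Site 3 2
  link cost 15, fixed 9 → total 24.
Compare {Site 3}: link cost 22 + fixed 4 = 26.
Compare {Site 2}: link cost 26 + fixed 5 = 31.
Compare {Site 2, Site 3, Site 4}: link cost 14 + fixed 17 = 31.
All other subsets cost ≥ 26. Minimum total cost: 24.

24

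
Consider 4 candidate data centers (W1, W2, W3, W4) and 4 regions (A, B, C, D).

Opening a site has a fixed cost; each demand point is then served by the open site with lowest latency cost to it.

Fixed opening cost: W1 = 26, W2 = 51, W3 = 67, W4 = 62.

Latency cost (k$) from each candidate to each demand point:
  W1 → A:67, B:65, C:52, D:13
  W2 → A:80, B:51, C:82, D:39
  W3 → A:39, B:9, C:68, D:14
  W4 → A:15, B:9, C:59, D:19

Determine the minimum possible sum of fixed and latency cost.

Open {W4}: assign each demand point to its cheapest open site.
  A→W4 15, B→W4 9, C→W4 59, D→W4 19
  latency cost 102, fixed 62 → total 164.
Compare {W1, W4}: latency cost 89 + fixed 88 = 177.
Compare {W3}: latency cost 130 + fixed 67 = 197.
Compare {W1, W3}: latency cost 113 + fixed 93 = 206.
All other subsets cost ≥ 177. Minimum total cost: 164.

164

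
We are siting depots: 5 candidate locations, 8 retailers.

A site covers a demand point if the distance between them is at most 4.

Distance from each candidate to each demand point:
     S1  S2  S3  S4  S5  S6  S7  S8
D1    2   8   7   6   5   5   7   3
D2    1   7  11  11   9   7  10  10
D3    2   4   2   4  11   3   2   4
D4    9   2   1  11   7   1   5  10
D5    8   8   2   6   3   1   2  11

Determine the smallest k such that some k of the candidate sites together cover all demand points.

Coverage sets (demand points within 4 of each site):
  D1: {S1, S8}
  D2: {S1}
  D3: {S1, S2, S3, S4, S6, S7, S8}
  D4: {S2, S3, S6}
  D5: {S3, S5, S6, S7}
No single site covers all 8 demand points.
But {D3, D5} covers everything, so the minimum is 2.

2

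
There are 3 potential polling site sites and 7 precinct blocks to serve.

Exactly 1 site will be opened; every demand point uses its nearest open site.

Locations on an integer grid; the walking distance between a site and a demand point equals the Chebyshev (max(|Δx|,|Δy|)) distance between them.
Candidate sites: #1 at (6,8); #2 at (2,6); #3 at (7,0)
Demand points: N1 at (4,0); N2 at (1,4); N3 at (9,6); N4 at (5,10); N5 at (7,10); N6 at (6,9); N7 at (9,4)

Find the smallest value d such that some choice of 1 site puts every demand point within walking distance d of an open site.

Open {#2}.
  Farthest demand point is N3 at walking distance 7 (to #2); all others are ≤ 7.
With {#1} the worst case is 8.
With {#3} the worst case is 10.
No size-1 selection achieves below 7.

7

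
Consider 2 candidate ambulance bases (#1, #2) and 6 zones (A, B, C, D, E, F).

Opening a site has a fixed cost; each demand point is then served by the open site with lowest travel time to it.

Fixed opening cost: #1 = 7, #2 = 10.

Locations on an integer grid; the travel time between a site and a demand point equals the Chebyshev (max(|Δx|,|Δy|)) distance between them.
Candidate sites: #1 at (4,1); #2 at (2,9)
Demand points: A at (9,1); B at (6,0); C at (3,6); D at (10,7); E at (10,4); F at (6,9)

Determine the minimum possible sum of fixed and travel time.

39

Open {#1}: assign each demand point to its cheapest open site.
  A→#1 5, B→#1 2, C→#1 5, D→#1 6, E→#1 6, F→#1 8
  travel time 32, fixed 7 → total 39.
Compare {#1, #2}: travel time 26 + fixed 17 = 43.
Compare {#2}: travel time 40 + fixed 10 = 50.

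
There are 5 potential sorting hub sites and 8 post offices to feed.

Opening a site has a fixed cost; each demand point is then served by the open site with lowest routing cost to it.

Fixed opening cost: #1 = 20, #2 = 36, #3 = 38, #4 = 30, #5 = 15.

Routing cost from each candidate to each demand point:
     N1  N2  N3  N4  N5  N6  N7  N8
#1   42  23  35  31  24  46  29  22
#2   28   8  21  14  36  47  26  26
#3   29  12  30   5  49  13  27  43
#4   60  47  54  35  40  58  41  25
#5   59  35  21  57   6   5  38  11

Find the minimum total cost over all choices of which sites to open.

169

Open {#3, #5}: assign each demand point to its cheapest open site.
  N1→#3 29, N2→#3 12, N3→#5 21, N4→#3 5, N5→#5 6, N6→#5 5, N7→#3 27, N8→#5 11
  routing cost 116, fixed 53 → total 169.
Compare {#2, #5}: routing cost 119 + fixed 51 = 170.
Compare {#1, #3, #5}: routing cost 116 + fixed 73 = 189.
Compare {#1, #2, #5}: routing cost 119 + fixed 71 = 190.
All other subsets cost ≥ 170. Minimum total cost: 169.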